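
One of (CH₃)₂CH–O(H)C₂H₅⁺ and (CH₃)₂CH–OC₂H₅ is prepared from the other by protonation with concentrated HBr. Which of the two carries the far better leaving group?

From (CH₃)₂CH–OC₂H₅ the departing group would be CH₃CH₂O⁻ (pKₐ(CH₃CH₂OH) ≈ 16). Strong base; alkoxides do not leave unassisted.
From (CH₃)₂CH–O(H)C₂H₅⁺ the leaving group is R'OH (pKₐ(R'OH₂⁺) ≈ -2.4). Neutral; leaves from a protonated ether (an oxonium ion, R–O(H)R'⁺).
Protonation with concentrated HBr works by allowing neutral ethanol, rather than ethoxide, to depart, making (CH₃)₂CH–O(H)C₂H₅⁺ enormously more reactive.

(CH₃)₂CH–O(H)C₂H₅⁺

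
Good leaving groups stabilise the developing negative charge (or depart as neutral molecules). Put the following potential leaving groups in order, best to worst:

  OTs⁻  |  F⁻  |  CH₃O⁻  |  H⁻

OTs⁻ > F⁻ > CH₃O⁻ > H⁻

OTs⁻: pKₐ(p-CH₃C₆H₄SO₃H (TsOH)) ≈ -2.8
F⁻: pKₐ(HF) ≈ 3.2 — small and strongly basic; the poor halide leaving group
CH₃O⁻: pKₐ(CH₃OH) ≈ 15.5 — strong base; alkoxides do not leave unassisted
H⁻: pKₐ(H₂) ≈ 36 — extremely strong base; leaves only in special hydride-transfer contexts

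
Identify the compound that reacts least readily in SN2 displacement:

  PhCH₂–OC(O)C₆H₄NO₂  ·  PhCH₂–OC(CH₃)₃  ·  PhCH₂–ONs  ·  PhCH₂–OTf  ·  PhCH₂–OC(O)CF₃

Same R in every case — rank the leaving groups.
Rank by basicity of the departing species: weakest base leaves most easily.
PhCH₂–OTf loses OTf⁻: pKₐ(CF₃SO₃H (triflic acid)) ≈ -14
PhCH₂–ONs loses ONs⁻: pKₐ(p-O₂NC₆H₄SO₃H) ≈ -3.5
PhCH₂–OC(O)CF₃ loses CF₃COO⁻: pKₐ(CF₃COOH) ≈ 0.2
PhCH₂–OC(O)C₆H₄NO₂ loses p-O₂N–C₆H₄–COO⁻: pKₐ(p-nitrobenzoic acid) ≈ 3.4
PhCH₂–OC(CH₃)₃ loses (CH₃)₃CO⁻: pKₐ(t-BuOH) ≈ 18

PhCH₂–OC(CH₃)₃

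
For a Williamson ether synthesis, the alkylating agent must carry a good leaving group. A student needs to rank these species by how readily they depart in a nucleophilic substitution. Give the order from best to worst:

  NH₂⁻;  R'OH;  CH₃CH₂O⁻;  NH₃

A good leaving group is a weak base: the lower the pKₐ of its conjugate acid, the more readily it departs.
R'OH: pKₐ(R'OH₂⁺) ≈ -2.4
NH₃: pKₐ(NH₄⁺) ≈ 9.2
CH₃CH₂O⁻: pKₐ(CH₃CH₂OH) ≈ 16 — strong base; alkoxides do not leave unassisted
NH₂⁻: pKₐ(NH₃) ≈ 38 — extremely strong base; never a leaving group

R'OH > NH₃ > CH₃CH₂O⁻ > NH₂⁻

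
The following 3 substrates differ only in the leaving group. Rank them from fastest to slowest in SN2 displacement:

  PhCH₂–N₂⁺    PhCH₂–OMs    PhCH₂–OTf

The skeletons are identical, so relative rate is governed entirely by leaving-group ability.
The more stable X⁻ (or X) is on its own — i.e. the weaker a base it is — the better a leaving group it makes.
PhCH₂–N₂⁺ loses N₂: no meaningful conjugate acid; N₂ departs as an exceptionally stable neutral molecule
PhCH₂–OTf loses OTf⁻: pKₐ(CF₃SO₃H (triflic acid)) ≈ -14
PhCH₂–OMs loses OMs⁻: pKₐ(CH₃SO₃H (MsOH)) ≈ -1.9

PhCH₂–N₂⁺ > PhCH₂–OTf > PhCH₂–OMs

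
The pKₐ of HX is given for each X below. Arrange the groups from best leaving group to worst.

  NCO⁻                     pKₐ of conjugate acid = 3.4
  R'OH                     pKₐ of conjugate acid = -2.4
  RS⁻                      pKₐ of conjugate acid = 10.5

R'OH > NCO⁻ > RS⁻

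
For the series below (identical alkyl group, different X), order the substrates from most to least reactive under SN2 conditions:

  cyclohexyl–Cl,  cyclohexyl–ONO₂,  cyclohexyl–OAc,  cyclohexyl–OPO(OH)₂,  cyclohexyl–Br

Same R in every case — rank the leaving groups.
The more stable X⁻ (or X) is on its own — i.e. the weaker a base it is — the better a leaving group it makes.
cyclohexyl–Br loses Br⁻: pKₐ(HBr) ≈ -9
cyclohexyl–Cl loses Cl⁻: pKₐ(HCl) ≈ -7
cyclohexyl–ONO₂ loses NO₃⁻: pKₐ(HNO₃) ≈ -1.3
cyclohexyl–OPO(OH)₂ loses H₂PO₄⁻: pKₐ(H₃PO₄) ≈ 2.1
cyclohexyl–OAc loses AcO⁻: pKₐ(CH₃COOH) ≈ 4.8

cyclohexyl–Br > cyclohexyl–Cl > cyclohexyl–ONO₂ > cyclohexyl–OPO(OH)₂ > cyclohexyl–OAc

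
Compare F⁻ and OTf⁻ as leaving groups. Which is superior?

OTf⁻

OTf⁻ is the better leaving group.
pKₐ(CF₃SO₃H (triflic acid)) ≈ -14 versus pKₐ(HF) ≈ 3.2: OTf⁻ is the much weaker base.
Charge spread over three oxygens and a CF₃ group; the premier leaving group in synthesis.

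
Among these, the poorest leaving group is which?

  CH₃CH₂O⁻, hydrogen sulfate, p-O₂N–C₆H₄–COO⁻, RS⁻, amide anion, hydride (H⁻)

amide anion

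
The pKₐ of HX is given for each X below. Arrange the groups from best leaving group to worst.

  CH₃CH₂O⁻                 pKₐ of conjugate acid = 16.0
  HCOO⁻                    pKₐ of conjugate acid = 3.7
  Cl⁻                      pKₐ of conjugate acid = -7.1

Lower conjugate-acid pKₐ ⇒ weaker base ⇒ better leaving group.
Sorting by the given values: Cl⁻ (-7.1), HCOO⁻ (3.7), CH₃CH₂O⁻ (16.0).

Cl⁻ > HCOO⁻ > CH₃CH₂O⁻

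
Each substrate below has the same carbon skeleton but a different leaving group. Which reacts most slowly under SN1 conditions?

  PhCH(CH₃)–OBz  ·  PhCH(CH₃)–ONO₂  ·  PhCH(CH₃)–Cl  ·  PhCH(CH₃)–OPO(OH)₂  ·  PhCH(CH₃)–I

PhCH(CH₃)–OBz

Same R in every case — rank the leaving groups.
A good leaving group is a weak base: the lower the pKₐ of its conjugate acid, the more readily it departs.
PhCH(CH₃)–I loses I⁻: pKₐ(HI) ≈ -10
PhCH(CH₃)–Cl loses Cl⁻: pKₐ(HCl) ≈ -7
PhCH(CH₃)–ONO₂ loses NO₃⁻: pKₐ(HNO₃) ≈ -1.3
PhCH(CH₃)–OPO(OH)₂ loses H₂PO₄⁻: pKₐ(H₃PO₄) ≈ 2.1
PhCH(CH₃)–OBz loses PhCOO⁻: pKₐ(C₆H₅COOH) ≈ 4.2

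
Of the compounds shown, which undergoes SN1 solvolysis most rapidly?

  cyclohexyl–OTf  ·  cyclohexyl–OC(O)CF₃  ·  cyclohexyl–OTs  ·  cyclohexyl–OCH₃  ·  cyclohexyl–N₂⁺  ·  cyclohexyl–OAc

cyclohexyl–N₂⁺

Identical carbon frameworks mean the comparison reduces to leaving-group quality.
Leaving-group ability tracks the stability of the departed species; conjugate-acid pKₐ is the usual yardstick (lower pKₐ → better LG).
cyclohexyl–N₂⁺ loses N₂: no meaningful conjugate acid; N₂ departs as an exceptionally stable neutral molecule
cyclohexyl–OTf loses OTf⁻: pKₐ(CF₃SO₃H (triflic acid)) ≈ -14
cyclohexyl–OTs loses OTs⁻: pKₐ(p-CH₃C₆H₄SO₃H (TsOH)) ≈ -2.8
cyclohexyl–OC(O)CF₃ loses CF₃COO⁻: pKₐ(CF₃COOH) ≈ 0.2
cyclohexyl–OAc loses AcO⁻: pKₐ(CH₃COOH) ≈ 4.8
cyclohexyl–OCH₃ loses CH₃O⁻: pKₐ(CH₃OH) ≈ 15.5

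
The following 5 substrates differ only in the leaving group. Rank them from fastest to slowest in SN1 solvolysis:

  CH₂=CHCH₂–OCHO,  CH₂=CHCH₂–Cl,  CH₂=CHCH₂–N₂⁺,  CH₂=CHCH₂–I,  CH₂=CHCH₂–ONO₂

CH₂=CHCH₂–N₂⁺ > CH₂=CHCH₂–I > CH₂=CHCH₂–Cl > CH₂=CHCH₂–ONO₂ > CH₂=CHCH₂–OCHO

Identical carbon frameworks mean the comparison reduces to leaving-group quality.
A good leaving group is a weak base: the lower the pKₐ of its conjugate acid, the more readily it departs.
CH₂=CHCH₂–N₂⁺ loses N₂: no meaningful conjugate acid; N₂ departs as an exceptionally stable neutral molecule
CH₂=CHCH₂–I loses I⁻: pKₐ(HI) ≈ -10
CH₂=CHCH₂–Cl loses Cl⁻: pKₐ(HCl) ≈ -7
CH₂=CHCH₂–ONO₂ loses NO₃⁻: pKₐ(HNO₃) ≈ -1.3
CH₂=CHCH₂–OCHO loses HCOO⁻: pKₐ(HCOOH) ≈ 3.8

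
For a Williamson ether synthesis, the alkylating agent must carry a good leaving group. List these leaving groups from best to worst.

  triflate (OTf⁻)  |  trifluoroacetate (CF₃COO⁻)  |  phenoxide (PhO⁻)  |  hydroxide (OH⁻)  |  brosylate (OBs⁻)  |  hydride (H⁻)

triflate (OTf⁻) > brosylate (OBs⁻) > trifluoroacetate (CF₃COO⁻) > phenoxide (PhO⁻) > hydroxide (OH⁻) > hydride (H⁻)

triflate (OTf⁻): pKₐ(CF₃SO₃H (triflic acid)) ≈ -14
brosylate (OBs⁻): pKₐ(p-BrC₆H₄SO₃H) ≈ -2.8
trifluoroacetate (CF₃COO⁻): pKₐ(CF₃COOH) ≈ 0.2
phenoxide (PhO⁻): pKₐ(C₆H₅OH (phenol)) ≈ 10
hydroxide (OH⁻): pKₐ(H₂O) ≈ 15.7
hydride (H⁻): pKₐ(H₂) ≈ 36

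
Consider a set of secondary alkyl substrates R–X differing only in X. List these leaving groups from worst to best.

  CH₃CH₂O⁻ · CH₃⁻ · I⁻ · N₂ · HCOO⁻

The more stable X⁻ (or X) is on its own — i.e. the weaker a base it is — the better a leaving group it makes.
N₂: no meaningful conjugate acid; N₂ departs as an exceptionally stable neutral molecule
I⁻: pKₐ(HI) ≈ -10
HCOO⁻: pKₐ(HCOOH) ≈ 3.8
CH₃CH₂O⁻: pKₐ(CH₃CH₂OH) ≈ 16
CH₃⁻: pKₐ(CH₄) ≈ 48
Reversing gives the worst-to-best order requested.

CH₃⁻ < CH₃CH₂O⁻ < HCOO⁻ < I⁻ < N₂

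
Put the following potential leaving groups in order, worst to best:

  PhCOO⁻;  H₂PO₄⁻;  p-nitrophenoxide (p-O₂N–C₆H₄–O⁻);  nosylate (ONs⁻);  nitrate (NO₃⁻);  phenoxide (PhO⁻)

Leaving-group ability tracks the stability of the departed species; conjugate-acid pKₐ is the usual yardstick (lower pKₐ → better LG).
nosylate (ONs⁻): pKₐ(p-O₂NC₆H₄SO₃H) ≈ -3.5
nitrate (NO₃⁻): pKₐ(HNO₃) ≈ -1.3
H₂PO₄⁻: pKₐ(H₃PO₄) ≈ 2.1
PhCOO⁻: pKₐ(C₆H₅COOH) ≈ 4.2
p-nitrophenoxide (p-O₂N–C₆H₄–O⁻): pKₐ(p-nitrophenol) ≈ 7.2
phenoxide (PhO⁻): pKₐ(C₆H₅OH (phenol)) ≈ 10
Listed from poorest to best leaving group as asked.

phenoxide (PhO⁻) < p-nitrophenoxide (p-O₂N–C₆H₄–O⁻) < PhCOO⁻ < H₂PO₄⁻ < nitrate (NO₃⁻) < nosylate (ONs⁻)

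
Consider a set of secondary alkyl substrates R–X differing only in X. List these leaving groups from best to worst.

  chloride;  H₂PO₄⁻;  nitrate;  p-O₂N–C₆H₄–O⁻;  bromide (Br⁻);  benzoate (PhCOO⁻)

A good leaving group is a weak base: the lower the pKₐ of its conjugate acid, the more readily it departs.
bromide (Br⁻): pKₐ(HBr) ≈ -9 — weak base; good leaving group
chloride: pKₐ(HCl) ≈ -7
nitrate: pKₐ(HNO₃) ≈ -1.3 — resonance-delocalised over three oxygens
H₂PO₄⁻: pKₐ(H₃PO₄) ≈ 2.1 — moderate base; biological leaving group after further activation
benzoate (PhCOO⁻): pKₐ(C₆H₅COOH) ≈ 4.2
p-O₂N–C₆H₄–O⁻: pKₐ(p-nitrophenol) ≈ 7.2

bromide (Br⁻) > chloride > nitrate > H₂PO₄⁻ > benzoate (PhCOO⁻) > p-O₂N–C₆H₄–O⁻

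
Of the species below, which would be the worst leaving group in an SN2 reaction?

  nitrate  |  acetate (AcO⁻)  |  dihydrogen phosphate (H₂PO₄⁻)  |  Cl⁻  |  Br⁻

Leaving-group ability tracks the stability of the departed species; conjugate-acid pKₐ is the usual yardstick (lower pKₐ → better LG).
Br⁻: pKₐ(HBr) ≈ -9
Cl⁻: pKₐ(HCl) ≈ -7
nitrate: pKₐ(HNO₃) ≈ -1.3
dihydrogen phosphate (H₂PO₄⁻): pKₐ(H₃PO₄) ≈ 2.1
acetate (AcO⁻): pKₐ(CH₃COOH) ≈ 4.8

acetate (AcO⁻)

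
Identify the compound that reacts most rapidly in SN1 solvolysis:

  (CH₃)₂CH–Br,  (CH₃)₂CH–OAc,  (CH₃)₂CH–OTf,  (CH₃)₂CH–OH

(CH₃)₂CH–OTf

Same R in every case — rank the leaving groups.
A good leaving group is a weak base: the lower the pKₐ of its conjugate acid, the more readily it departs.
(CH₃)₂CH–OTf loses OTf⁻: pKₐ(CF₃SO₃H (triflic acid)) ≈ -14
(CH₃)₂CH–Br loses Br⁻: pKₐ(HBr) ≈ -9
(CH₃)₂CH–OAc loses AcO⁻: pKₐ(CH₃COOH) ≈ 4.8
(CH₃)₂CH–OH loses OH⁻: pKₐ(H₂O) ≈ 15.7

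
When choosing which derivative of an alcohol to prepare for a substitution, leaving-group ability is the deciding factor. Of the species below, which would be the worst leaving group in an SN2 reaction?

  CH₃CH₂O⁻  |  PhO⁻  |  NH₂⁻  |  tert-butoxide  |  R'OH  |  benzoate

A good leaving group is a weak base: the lower the pKₐ of its conjugate acid, the more readily it departs.
R'OH: pKₐ(R'OH₂⁺) ≈ -2.4
benzoate: pKₐ(C₆H₅COOH) ≈ 4.2
PhO⁻: pKₐ(C₆H₅OH (phenol)) ≈ 10
CH₃CH₂O⁻: pKₐ(CH₃CH₂OH) ≈ 16
tert-butoxide: pKₐ(t-BuOH) ≈ 18
NH₂⁻: pKₐ(NH₃) ≈ 38

NH₂⁻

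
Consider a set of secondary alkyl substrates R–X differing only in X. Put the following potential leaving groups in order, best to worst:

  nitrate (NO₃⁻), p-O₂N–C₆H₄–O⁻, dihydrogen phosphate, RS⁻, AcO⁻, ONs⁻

ONs⁻ > nitrate (NO₃⁻) > dihydrogen phosphate > AcO⁻ > p-O₂N–C₆H₄–O⁻ > RS⁻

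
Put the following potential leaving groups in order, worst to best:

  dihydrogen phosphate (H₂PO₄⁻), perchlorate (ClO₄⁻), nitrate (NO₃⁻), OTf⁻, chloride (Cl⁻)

dihydrogen phosphate (H₂PO₄⁻) < nitrate (NO₃⁻) < chloride (Cl⁻) < perchlorate (ClO₄⁻) < OTf⁻

OTf⁻: pKₐ(CF₃SO₃H (triflic acid)) ≈ -14
perchlorate (ClO₄⁻): pKₐ(HClO₄) ≈ -10
chloride (Cl⁻): pKₐ(HCl) ≈ -7
nitrate (NO₃⁻): pKₐ(HNO₃) ≈ -1.3
dihydrogen phosphate (H₂PO₄⁻): pKₐ(H₃PO₄) ≈ 2.1
Reversing gives the worst-to-best order requested.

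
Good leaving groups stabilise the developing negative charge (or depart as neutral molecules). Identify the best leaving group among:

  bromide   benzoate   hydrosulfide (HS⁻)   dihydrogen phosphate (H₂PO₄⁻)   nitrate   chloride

bromide

A good leaving group is a weak base: the lower the pKₐ of its conjugate acid, the more readily it departs.
bromide: pKₐ(HBr) ≈ -9
chloride: pKₐ(HCl) ≈ -7
nitrate: pKₐ(HNO₃) ≈ -1.3
dihydrogen phosphate (H₂PO₄⁻): pKₐ(H₃PO₄) ≈ 2.1
benzoate: pKₐ(C₆H₅COOH) ≈ 4.2
hydrosulfide (HS⁻): pKₐ(H₂S) ≈ 7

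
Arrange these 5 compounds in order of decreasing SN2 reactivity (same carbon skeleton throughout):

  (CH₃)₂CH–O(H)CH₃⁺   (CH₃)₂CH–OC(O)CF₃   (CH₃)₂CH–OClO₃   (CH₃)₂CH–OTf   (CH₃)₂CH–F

With the same alkyl group throughout, only the leaving group differentiates the rates.
The more stable X⁻ (or X) is on its own — i.e. the weaker a base it is — the better a leaving group it makes.
(CH₃)₂CH–OTf loses OTf⁻: pKₐ(CF₃SO₃H (triflic acid)) ≈ -14
(CH₃)₂CH–OClO₃ loses ClO₄⁻: pKₐ(HClO₄) ≈ -10
(CH₃)₂CH–O(H)CH₃⁺ loses R'OH: pKₐ(R'OH₂⁺) ≈ -2.4
(CH₃)₂CH–OC(O)CF₃ loses CF₃COO⁻: pKₐ(CF₃COOH) ≈ 0.2
(CH₃)₂CH–F loses F⁻: pKₐ(HF) ≈ 3.2

(CH₃)₂CH–OTf > (CH₃)₂CH–OClO₃ > (CH₃)₂CH–O(H)CH₃⁺ > (CH₃)₂CH–OC(O)CF₃ > (CH₃)₂CH–F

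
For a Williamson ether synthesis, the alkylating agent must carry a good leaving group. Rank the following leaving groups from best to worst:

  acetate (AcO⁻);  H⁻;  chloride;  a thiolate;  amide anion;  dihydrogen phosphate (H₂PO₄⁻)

chloride > dihydrogen phosphate (H₂PO₄⁻) > acetate (AcO⁻) > a thiolate > H⁻ > amide anion

A good leaving group is a weak base: the lower the pKₐ of its conjugate acid, the more readily it departs.
chloride: pKₐ(HCl) ≈ -7
dihydrogen phosphate (H₂PO₄⁻): pKₐ(H₃PO₄) ≈ 2.1
acetate (AcO⁻): pKₐ(CH₃COOH) ≈ 4.8 — resonance-stabilised but still a weak base
a thiolate: pKₐ(RSH (a thiol)) ≈ 10.5 — moderately basic; rarely leaves without activation
H⁻: pKₐ(H₂) ≈ 36 — extremely strong base; leaves only in special hydride-transfer contexts
amide anion: pKₐ(NH₃) ≈ 38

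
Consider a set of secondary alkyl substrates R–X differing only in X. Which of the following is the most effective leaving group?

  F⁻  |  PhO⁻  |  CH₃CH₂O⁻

F⁻: pKₐ(HF) ≈ 3.2
PhO⁻: pKₐ(C₆H₅OH (phenol)) ≈ 10
CH₃CH₂O⁻: pKₐ(CH₃CH₂OH) ≈ 16

F⁻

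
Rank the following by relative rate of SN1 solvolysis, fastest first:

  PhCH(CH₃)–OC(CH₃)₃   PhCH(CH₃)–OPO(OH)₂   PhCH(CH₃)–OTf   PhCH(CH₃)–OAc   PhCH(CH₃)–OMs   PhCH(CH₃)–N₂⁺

The skeletons are identical, so relative rate is governed entirely by leaving-group ability.
The more stable X⁻ (or X) is on its own — i.e. the weaker a base it is — the better a leaving group it makes.
PhCH(CH₃)–N₂⁺ loses N₂: no meaningful conjugate acid; N₂ departs as an exceptionally stable neutral molecule
PhCH(CH₃)–OTf loses OTf⁻: pKₐ(CF₃SO₃H (triflic acid)) ≈ -14
PhCH(CH₃)–OMs loses OMs⁻: pKₐ(CH₃SO₃H (MsOH)) ≈ -1.9
PhCH(CH₃)–OPO(OH)₂ loses H₂PO₄⁻: pKₐ(H₃PO₄) ≈ 2.1
PhCH(CH₃)–OAc loses AcO⁻: pKₐ(CH₃COOH) ≈ 4.8
PhCH(CH₃)–OC(CH₃)₃ loses (CH₃)₃CO⁻: pKₐ(t-BuOH) ≈ 18

PhCH(CH₃)–N₂⁺ > PhCH(CH₃)–OTf > PhCH(CH₃)–OMs > PhCH(CH₃)–OPO(OH)₂ > PhCH(CH₃)–OAc > PhCH(CH₃)–OC(CH₃)₃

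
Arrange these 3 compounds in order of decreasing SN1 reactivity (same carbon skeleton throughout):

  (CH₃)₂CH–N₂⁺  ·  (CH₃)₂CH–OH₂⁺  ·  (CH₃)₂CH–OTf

(CH₃)₂CH–N₂⁺ > (CH₃)₂CH–OTf > (CH₃)₂CH–OH₂⁺

Identical carbon frameworks mean the comparison reduces to leaving-group quality.
The more stable X⁻ (or X) is on its own — i.e. the weaker a base it is — the better a leaving group it makes.
(CH₃)₂CH–N₂⁺ loses N₂: no meaningful conjugate acid; N₂ departs as an exceptionally stable neutral molecule
(CH₃)₂CH–OTf loses OTf⁻: pKₐ(CF₃SO₃H (triflic acid)) ≈ -14
(CH₃)₂CH–OH₂⁺ loses H₂O: pKₐ(H₃O⁺) ≈ -1.7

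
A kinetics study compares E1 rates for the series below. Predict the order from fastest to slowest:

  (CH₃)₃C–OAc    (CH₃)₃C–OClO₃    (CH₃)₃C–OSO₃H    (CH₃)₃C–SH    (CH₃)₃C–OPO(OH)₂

(CH₃)₃C–OClO₃ > (CH₃)₃C–OSO₃H > (CH₃)₃C–OPO(OH)₂ > (CH₃)₃C–OAc > (CH₃)₃C–SH

Same R in every case — rank the leaving groups.
The more stable X⁻ (or X) is on its own — i.e. the weaker a base it is — the better a leaving group it makes.
(CH₃)₃C–OClO₃ loses ClO₄⁻: pKₐ(HClO₄) ≈ -10
(CH₃)₃C–OSO₃H loses HSO₄⁻: pKₐ(H₂SO₄) ≈ -3
(CH₃)₃C–OPO(OH)₂ loses H₂PO₄⁻: pKₐ(H₃PO₄) ≈ 2.1
(CH₃)₃C–OAc loses AcO⁻: pKₐ(CH₃COOH) ≈ 4.8
(CH₃)₃C–SH loses HS⁻: pKₐ(H₂S) ≈ 7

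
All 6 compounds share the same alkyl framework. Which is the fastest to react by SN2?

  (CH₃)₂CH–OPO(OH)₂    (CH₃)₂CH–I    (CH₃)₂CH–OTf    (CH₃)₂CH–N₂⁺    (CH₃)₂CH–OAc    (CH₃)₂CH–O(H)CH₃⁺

(CH₃)₂CH–N₂⁺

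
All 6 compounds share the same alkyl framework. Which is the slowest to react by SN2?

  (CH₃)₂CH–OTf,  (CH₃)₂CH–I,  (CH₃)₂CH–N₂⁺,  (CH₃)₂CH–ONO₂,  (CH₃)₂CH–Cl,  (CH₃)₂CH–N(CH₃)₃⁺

With the same alkyl group throughout, only the leaving group differentiates the rates.
Rank by basicity of the departing species: weakest base leaves most easily.
(CH₃)₂CH–N₂⁺ loses N₂: no meaningful conjugate acid; N₂ departs as an exceptionally stable neutral molecule
(CH₃)₂CH–OTf loses OTf⁻: pKₐ(CF₃SO₃H (triflic acid)) ≈ -14
(CH₃)₂CH–I loses I⁻: pKₐ(HI) ≈ -10
(CH₃)₂CH–Cl loses Cl⁻: pKₐ(HCl) ≈ -7
(CH₃)₂CH–ONO₂ loses NO₃⁻: pKₐ(HNO₃) ≈ -1.3
(CH₃)₂CH–N(CH₃)₃⁺ loses NR'₃: pKₐ(R'₃NH⁺) ≈ 10.7

(CH₃)₂CH–N(CH₃)₃⁺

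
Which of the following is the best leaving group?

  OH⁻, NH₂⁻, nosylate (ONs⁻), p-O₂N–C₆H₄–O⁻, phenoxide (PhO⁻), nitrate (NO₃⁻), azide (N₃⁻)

Rank by basicity of the departing species: weakest base leaves most easily.
nosylate (ONs⁻): pKₐ(p-O₂NC₆H₄SO₃H) ≈ -3.5
nitrate (NO₃⁻): pKₐ(HNO₃) ≈ -1.3
azide (N₃⁻): pKₐ(HN₃) ≈ 4.7
p-O₂N–C₆H₄–O⁻: pKₐ(p-nitrophenol) ≈ 7.2
phenoxide (PhO⁻): pKₐ(C₆H₅OH (phenol)) ≈ 10
OH⁻: pKₐ(H₂O) ≈ 15.7
NH₂⁻: pKₐ(NH₃) ≈ 38

nosylate (ONs⁻)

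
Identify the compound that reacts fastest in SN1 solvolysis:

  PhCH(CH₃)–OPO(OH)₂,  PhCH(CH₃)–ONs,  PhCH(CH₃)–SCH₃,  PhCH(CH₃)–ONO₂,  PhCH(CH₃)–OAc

PhCH(CH₃)–ONs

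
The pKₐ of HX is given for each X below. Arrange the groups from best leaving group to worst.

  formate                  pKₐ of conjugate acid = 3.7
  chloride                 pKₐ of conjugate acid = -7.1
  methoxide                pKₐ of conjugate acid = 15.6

chloride > formate > methoxide

Lower conjugate-acid pKₐ ⇒ weaker base ⇒ better leaving group.
Sorting by the given values: chloride (-7.1), formate (3.7), methoxide (15.6).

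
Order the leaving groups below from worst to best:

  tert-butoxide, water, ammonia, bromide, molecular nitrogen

tert-butoxide < ammonia < water < bromide < molecular nitrogen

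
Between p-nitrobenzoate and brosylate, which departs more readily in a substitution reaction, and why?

brosylate

brosylate is the better leaving group.
pKₐ(p-BrC₆H₄SO₃H) ≈ -2.8 versus pKₐ(p-nitrobenzoic acid) ≈ 3.4: brosylate is the much weaker base.
Arenesulfonate with a p-bromo substituent.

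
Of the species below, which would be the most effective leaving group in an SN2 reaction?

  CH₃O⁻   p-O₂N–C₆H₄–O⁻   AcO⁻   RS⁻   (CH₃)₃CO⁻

AcO⁻

The more stable X⁻ (or X) is on its own — i.e. the weaker a base it is — the better a leaving group it makes.
AcO⁻: pKₐ(CH₃COOH) ≈ 4.8
p-O₂N–C₆H₄–O⁻: pKₐ(p-nitrophenol) ≈ 7.2
RS⁻: pKₐ(RSH (a thiol)) ≈ 10.5
CH₃O⁻: pKₐ(CH₃OH) ≈ 15.5
(CH₃)₃CO⁻: pKₐ(t-BuOH) ≈ 18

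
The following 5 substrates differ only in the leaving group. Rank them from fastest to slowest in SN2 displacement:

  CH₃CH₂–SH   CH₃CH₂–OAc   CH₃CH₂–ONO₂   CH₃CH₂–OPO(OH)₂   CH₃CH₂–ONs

CH₃CH₂–ONs > CH₃CH₂–ONO₂ > CH₃CH₂–OPO(OH)₂ > CH₃CH₂–OAc > CH₃CH₂–SH

With the same alkyl group throughout, only the leaving group differentiates the rates.
Leaving-group ability tracks the stability of the departed species; conjugate-acid pKₐ is the usual yardstick (lower pKₐ → better LG).
CH₃CH₂–ONs loses ONs⁻: pKₐ(p-O₂NC₆H₄SO₃H) ≈ -3.5
CH₃CH₂–ONO₂ loses NO₃⁻: pKₐ(HNO₃) ≈ -1.3
CH₃CH₂–OPO(OH)₂ loses H₂PO₄⁻: pKₐ(H₃PO₄) ≈ 2.1
CH₃CH₂–OAc loses AcO⁻: pKₐ(CH₃COOH) ≈ 4.8
CH₃CH₂–SH loses HS⁻: pKₐ(H₂S) ≈ 7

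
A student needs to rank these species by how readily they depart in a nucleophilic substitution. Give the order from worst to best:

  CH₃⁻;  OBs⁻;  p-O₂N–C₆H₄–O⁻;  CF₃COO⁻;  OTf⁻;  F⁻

OTf⁻: pKₐ(CF₃SO₃H (triflic acid)) ≈ -14
OBs⁻: pKₐ(p-BrC₆H₄SO₃H) ≈ -2.8
CF₃COO⁻: pKₐ(CF₃COOH) ≈ 0.2
F⁻: pKₐ(HF) ≈ 3.2
p-O₂N–C₆H₄–O⁻: pKₐ(p-nitrophenol) ≈ 7.2
CH₃⁻: pKₐ(CH₄) ≈ 48
Reversing gives the worst-to-best order requested.

CH₃⁻ < p-O₂N–C₆H₄–O⁻ < F⁻ < CF₃COO⁻ < OBs⁻ < OTf⁻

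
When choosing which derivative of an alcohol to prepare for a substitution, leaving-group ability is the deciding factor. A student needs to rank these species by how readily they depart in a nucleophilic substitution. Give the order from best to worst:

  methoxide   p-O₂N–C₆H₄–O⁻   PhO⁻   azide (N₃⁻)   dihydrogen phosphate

dihydrogen phosphate > azide (N₃⁻) > p-O₂N–C₆H₄–O⁻ > PhO⁻ > methoxide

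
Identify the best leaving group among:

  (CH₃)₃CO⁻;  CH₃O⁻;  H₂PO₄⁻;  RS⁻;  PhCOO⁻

Rank by basicity of the departing species: weakest base leaves most easily.
H₂PO₄⁻: pKₐ(H₃PO₄) ≈ 2.1
PhCOO⁻: pKₐ(C₆H₅COOH) ≈ 4.2
RS⁻: pKₐ(RSH (a thiol)) ≈ 10.5
CH₃O⁻: pKₐ(CH₃OH) ≈ 15.5
(CH₃)₃CO⁻: pKₐ(t-BuOH) ≈ 18

H₂PO₄⁻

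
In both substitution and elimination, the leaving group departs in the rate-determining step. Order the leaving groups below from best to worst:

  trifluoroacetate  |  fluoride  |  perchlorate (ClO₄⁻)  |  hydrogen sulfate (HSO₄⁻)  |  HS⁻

perchlorate (ClO₄⁻) > hydrogen sulfate (HSO₄⁻) > trifluoroacetate > fluoride > HS⁻

The more stable X⁻ (or X) is on its own — i.e. the weaker a base it is — the better a leaving group it makes.
perchlorate (ClO₄⁻): pKₐ(HClO₄) ≈ -10 — extremely weak base; rarely used for safety reasons
hydrogen sulfate (HSO₄⁻): pKₐ(H₂SO₄) ≈ -3 — conjugate base of a strong mineral acid
trifluoroacetate: pKₐ(CF₃COOH) ≈ 0.2 — strongly electron-withdrawing CF₃ stabilises the carboxylate
fluoride: pKₐ(HF) ≈ 3.2
HS⁻: pKₐ(H₂S) ≈ 7 — larger and more polarisable than the oxygen analogue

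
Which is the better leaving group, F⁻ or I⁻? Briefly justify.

I⁻ is the better leaving group.
pKₐ(HI) ≈ -10 versus pKₐ(HF) ≈ 3.2: I⁻ is the much weaker base.
Large, highly polarisable; very weak base.

I⁻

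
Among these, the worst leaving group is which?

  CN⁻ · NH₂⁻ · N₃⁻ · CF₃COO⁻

A good leaving group is a weak base: the lower the pKₐ of its conjugate acid, the more readily it departs.
CF₃COO⁻: pKₐ(CF₃COOH) ≈ 0.2
N₃⁻: pKₐ(HN₃) ≈ 4.7
CN⁻: pKₐ(HCN) ≈ 9.2
NH₂⁻: pKₐ(NH₃) ≈ 38

NH₂⁻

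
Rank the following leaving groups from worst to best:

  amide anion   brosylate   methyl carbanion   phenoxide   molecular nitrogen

methyl carbanion < amide anion < phenoxide < brosylate < molecular nitrogen

molecular nitrogen: no meaningful conjugate acid; N₂ departs as an exceptionally stable neutral molecule
brosylate: pKₐ(p-BrC₆H₄SO₃H) ≈ -2.8
phenoxide: pKₐ(C₆H₅OH (phenol)) ≈ 10
amide anion: pKₐ(NH₃) ≈ 38
methyl carbanion: pKₐ(CH₄) ≈ 48
Reversing gives the worst-to-best order requested.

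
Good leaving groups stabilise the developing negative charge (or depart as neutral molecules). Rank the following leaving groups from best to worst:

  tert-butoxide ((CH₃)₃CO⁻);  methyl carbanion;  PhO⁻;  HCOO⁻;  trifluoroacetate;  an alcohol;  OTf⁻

The more stable X⁻ (or X) is on its own — i.e. the weaker a base it is — the better a leaving group it makes.
OTf⁻: pKₐ(CF₃SO₃H (triflic acid)) ≈ -14 — charge spread over three oxygens and a CF₃ group; the premier leaving group in synthesis
an alcohol: pKₐ(R'OH₂⁺) ≈ -2.4
trifluoroacetate: pKₐ(CF₃COOH) ≈ 0.2
HCOO⁻: pKₐ(HCOOH) ≈ 3.8
PhO⁻: pKₐ(C₆H₅OH (phenol)) ≈ 10
tert-butoxide ((CH₃)₃CO⁻): pKₐ(t-BuOH) ≈ 18
methyl carbanion: pKₐ(CH₄) ≈ 48 — unstabilised carbanion; the worst conceivable leaving group

OTf⁻ > an alcohol > trifluoroacetate > HCOO⁻ > PhO⁻ > tert-butoxide ((CH₃)₃CO⁻) > methyl carbanion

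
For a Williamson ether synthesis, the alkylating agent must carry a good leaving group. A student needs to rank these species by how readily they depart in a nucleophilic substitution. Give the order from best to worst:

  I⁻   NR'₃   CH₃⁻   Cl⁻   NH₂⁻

I⁻ > Cl⁻ > NR'₃ > NH₂⁻ > CH₃⁻

I⁻: pKₐ(HI) ≈ -10
Cl⁻: pKₐ(HCl) ≈ -7
NR'₃: pKₐ(R'₃NH⁺) ≈ 10.7 — neutral but still a fairly strong base; Hofmann-elimination LG
NH₂⁻: pKₐ(NH₃) ≈ 38
CH₃⁻: pKₐ(CH₄) ≈ 48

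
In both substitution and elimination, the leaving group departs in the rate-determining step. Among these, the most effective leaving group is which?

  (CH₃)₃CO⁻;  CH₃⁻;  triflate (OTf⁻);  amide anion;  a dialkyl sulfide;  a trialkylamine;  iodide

The more stable X⁻ (or X) is on its own — i.e. the weaker a base it is — the better a leaving group it makes.
triflate (OTf⁻): pKₐ(CF₃SO₃H (triflic acid)) ≈ -14
iodide: pKₐ(HI) ≈ -10
a dialkyl sulfide: pKₐ(R'₂SH⁺) ≈ -7
a trialkylamine: pKₐ(R'₃NH⁺) ≈ 10.7
(CH₃)₃CO⁻: pKₐ(t-BuOH) ≈ 18
amide anion: pKₐ(NH₃) ≈ 38
CH₃⁻: pKₐ(CH₄) ≈ 48

triflate (OTf⁻)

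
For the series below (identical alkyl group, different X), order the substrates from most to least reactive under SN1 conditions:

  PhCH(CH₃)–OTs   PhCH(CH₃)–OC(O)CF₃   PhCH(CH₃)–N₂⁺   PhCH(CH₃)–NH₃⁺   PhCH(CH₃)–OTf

Identical carbon frameworks mean the comparison reduces to leaving-group quality.
Rank by basicity of the departing species: weakest base leaves most easily.
PhCH(CH₃)–N₂⁺ loses N₂: no meaningful conjugate acid; N₂ departs as an exceptionally stable neutral molecule
PhCH(CH₃)–OTf loses OTf⁻: pKₐ(CF₃SO₃H (triflic acid)) ≈ -14
PhCH(CH₃)–OTs loses OTs⁻: pKₐ(p-CH₃C₆H₄SO₃H (TsOH)) ≈ -2.8
PhCH(CH₃)–OC(O)CF₃ loses CF₃COO⁻: pKₐ(CF₃COOH) ≈ 0.2
PhCH(CH₃)–NH₃⁺ loses NH₃: pKₐ(NH₄⁺) ≈ 9.2

PhCH(CH₃)–N₂⁺ > PhCH(CH₃)–OTf > PhCH(CH₃)–OTs > PhCH(CH₃)–OC(O)CF₃ > PhCH(CH₃)–NH₃⁺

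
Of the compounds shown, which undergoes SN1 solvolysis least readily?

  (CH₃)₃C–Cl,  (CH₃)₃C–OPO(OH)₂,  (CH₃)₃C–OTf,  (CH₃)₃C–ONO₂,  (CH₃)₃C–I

The skeletons are identical, so relative rate is governed entirely by leaving-group ability.
Leaving-group ability tracks the stability of the departed species; conjugate-acid pKₐ is the usual yardstick (lower pKₐ → better LG).
(CH₃)₃C–OTf loses OTf⁻: pKₐ(CF₃SO₃H (triflic acid)) ≈ -14
(CH₃)₃C–I loses I⁻: pKₐ(HI) ≈ -10
(CH₃)₃C–Cl loses Cl⁻: pKₐ(HCl) ≈ -7
(CH₃)₃C–ONO₂ loses NO₃⁻: pKₐ(HNO₃) ≈ -1.3
(CH₃)₃C–OPO(OH)₂ loses H₂PO₄⁻: pKₐ(H₃PO₄) ≈ 2.1

(CH₃)₃C–OPO(OH)₂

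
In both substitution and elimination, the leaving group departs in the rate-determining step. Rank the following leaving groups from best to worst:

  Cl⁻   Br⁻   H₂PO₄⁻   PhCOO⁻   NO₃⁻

Br⁻ > Cl⁻ > NO₃⁻ > H₂PO₄⁻ > PhCOO⁻

Rank by basicity of the departing species: weakest base leaves most easily.
Br⁻: pKₐ(HBr) ≈ -9 — weak base; good leaving group
Cl⁻: pKₐ(HCl) ≈ -7
NO₃⁻: pKₐ(HNO₃) ≈ -1.3
H₂PO₄⁻: pKₐ(H₃PO₄) ≈ 2.1 — moderate base; biological leaving group after further activation
PhCOO⁻: pKₐ(C₆H₅COOH) ≈ 4.2 — aryl carboxylate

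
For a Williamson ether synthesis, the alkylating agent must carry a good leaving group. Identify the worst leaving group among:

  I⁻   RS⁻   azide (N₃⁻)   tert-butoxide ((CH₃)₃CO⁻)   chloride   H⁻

H⁻

I⁻: pKₐ(HI) ≈ -10
chloride: pKₐ(HCl) ≈ -7
azide (N₃⁻): pKₐ(HN₃) ≈ 4.7
RS⁻: pKₐ(RSH (a thiol)) ≈ 10.5
tert-butoxide ((CH₃)₃CO⁻): pKₐ(t-BuOH) ≈ 18
H⁻: pKₐ(H₂) ≈ 36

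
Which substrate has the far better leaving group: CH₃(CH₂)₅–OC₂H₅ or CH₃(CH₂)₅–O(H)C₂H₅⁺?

From CH₃(CH₂)₅–OC₂H₅ the departing group would be CH₃CH₂O⁻ (pKₐ(CH₃CH₂OH) ≈ 16). Strong base; alkoxides do not leave unassisted.
From CH₃(CH₂)₅–O(H)C₂H₅⁺ the leaving group is R'OH (pKₐ(R'OH₂⁺) ≈ -2.4). Neutral; leaves from a protonated ether (an oxonium ion, R–O(H)R'⁺).
(In practice CH₃(CH₂)₅–O(H)C₂H₅⁺ is made from CH₃(CH₂)₅–OC₂H₅ by protonation with concentrated HBr, allowing neutral ethanol, rather than ethoxide, to depart.)

CH₃(CH₂)₅–O(H)C₂H₅⁺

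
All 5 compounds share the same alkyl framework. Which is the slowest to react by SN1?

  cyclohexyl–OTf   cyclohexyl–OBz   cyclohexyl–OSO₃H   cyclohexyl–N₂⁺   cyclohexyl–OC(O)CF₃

Identical carbon frameworks mean the comparison reduces to leaving-group quality.
The more stable X⁻ (or X) is on its own — i.e. the weaker a base it is — the better a leaving group it makes.
cyclohexyl–N₂⁺ loses N₂: no meaningful conjugate acid; N₂ departs as an exceptionally stable neutral molecule
cyclohexyl–OTf loses OTf⁻: pKₐ(CF₃SO₃H (triflic acid)) ≈ -14
cyclohexyl–OSO₃H loses HSO₄⁻: pKₐ(H₂SO₄) ≈ -3
cyclohexyl–OC(O)CF₃ loses CF₃COO⁻: pKₐ(CF₃COOH) ≈ 0.2
cyclohexyl–OBz loses PhCOO⁻: pKₐ(C₆H₅COOH) ≈ 4.2

cyclohexyl–OBz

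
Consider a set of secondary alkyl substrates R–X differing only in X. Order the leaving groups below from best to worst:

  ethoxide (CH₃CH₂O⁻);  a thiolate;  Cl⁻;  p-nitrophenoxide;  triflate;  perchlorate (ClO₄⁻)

triflate > perchlorate (ClO₄⁻) > Cl⁻ > p-nitrophenoxide > a thiolate > ethoxide (CH₃CH₂O⁻)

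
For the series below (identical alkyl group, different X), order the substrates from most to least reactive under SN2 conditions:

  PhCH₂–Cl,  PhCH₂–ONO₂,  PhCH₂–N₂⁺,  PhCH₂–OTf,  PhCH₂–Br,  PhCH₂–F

The skeletons are identical, so relative rate is governed entirely by leaving-group ability.
Leaving-group ability tracks the stability of the departed species; conjugate-acid pKₐ is the usual yardstick (lower pKₐ → better LG).
PhCH₂–N₂⁺ loses N₂: no meaningful conjugate acid; N₂ departs as an exceptionally stable neutral molecule
PhCH₂–OTf loses OTf⁻: pKₐ(CF₃SO₃H (triflic acid)) ≈ -14
PhCH₂–Br loses Br⁻: pKₐ(HBr) ≈ -9
PhCH₂–Cl loses Cl⁻: pKₐ(HCl) ≈ -7
PhCH₂–ONO₂ loses NO₃⁻: pKₐ(HNO₃) ≈ -1.3
PhCH₂–F loses F⁻: pKₐ(HF) ≈ 3.2

PhCH₂–N₂⁺ > PhCH₂–OTf > PhCH₂–Br > PhCH₂–Cl > PhCH₂–ONO₂ > PhCH₂–F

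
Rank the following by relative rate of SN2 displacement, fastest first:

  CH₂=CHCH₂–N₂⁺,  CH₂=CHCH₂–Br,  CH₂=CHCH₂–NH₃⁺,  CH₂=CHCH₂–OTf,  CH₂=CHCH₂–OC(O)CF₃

CH₂=CHCH₂–N₂⁺ > CH₂=CHCH₂–OTf > CH₂=CHCH₂–Br > CH₂=CHCH₂–OC(O)CF₃ > CH₂=CHCH₂–NH₃⁺

Identical carbon frameworks mean the comparison reduces to leaving-group quality.
Rank by basicity of the departing species: weakest base leaves most easily.
CH₂=CHCH₂–N₂⁺ loses N₂: no meaningful conjugate acid; N₂ departs as an exceptionally stable neutral molecule
CH₂=CHCH₂–OTf loses OTf⁻: pKₐ(CF₃SO₃H (triflic acid)) ≈ -14
CH₂=CHCH₂–Br loses Br⁻: pKₐ(HBr) ≈ -9
CH₂=CHCH₂–OC(O)CF₃ loses CF₃COO⁻: pKₐ(CF₃COOH) ≈ 0.2
CH₂=CHCH₂–NH₃⁺ loses NH₃: pKₐ(NH₄⁺) ≈ 9.2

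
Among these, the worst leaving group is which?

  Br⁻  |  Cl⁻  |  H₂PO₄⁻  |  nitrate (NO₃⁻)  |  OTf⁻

A good leaving group is a weak base: the lower the pKₐ of its conjugate acid, the more readily it departs.
OTf⁻: pKₐ(CF₃SO₃H (triflic acid)) ≈ -14
Br⁻: pKₐ(HBr) ≈ -9
Cl⁻: pKₐ(HCl) ≈ -7
nitrate (NO₃⁻): pKₐ(HNO₃) ≈ -1.3
H₂PO₄⁻: pKₐ(H₃PO₄) ≈ 2.1

H₂PO₄⁻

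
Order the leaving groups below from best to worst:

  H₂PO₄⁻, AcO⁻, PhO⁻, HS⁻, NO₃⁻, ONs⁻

Rank by basicity of the departing species: weakest base leaves most easily.
ONs⁻: pKₐ(p-O₂NC₆H₄SO₃H) ≈ -3.5
NO₃⁻: pKₐ(HNO₃) ≈ -1.3
H₂PO₄⁻: pKₐ(H₃PO₄) ≈ 2.1
AcO⁻: pKₐ(CH₃COOH) ≈ 4.8
HS⁻: pKₐ(H₂S) ≈ 7
PhO⁻: pKₐ(C₆H₅OH (phenol)) ≈ 10

ONs⁻ > NO₃⁻ > H₂PO₄⁻ > AcO⁻ > HS⁻ > PhO⁻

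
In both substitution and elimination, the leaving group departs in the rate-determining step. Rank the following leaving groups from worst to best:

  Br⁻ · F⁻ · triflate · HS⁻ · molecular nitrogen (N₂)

The more stable X⁻ (or X) is on its own — i.e. the weaker a base it is — the better a leaving group it makes.
molecular nitrogen (N₂): no meaningful conjugate acid; N₂ departs as an exceptionally stable neutral molecule
triflate: pKₐ(CF₃SO₃H (triflic acid)) ≈ -14
Br⁻: pKₐ(HBr) ≈ -9
F⁻: pKₐ(HF) ≈ 3.2
HS⁻: pKₐ(H₂S) ≈ 7
Reversing gives the worst-to-best order requested.

HS⁻ < F⁻ < Br⁻ < triflate < molecular nitrogen (N₂)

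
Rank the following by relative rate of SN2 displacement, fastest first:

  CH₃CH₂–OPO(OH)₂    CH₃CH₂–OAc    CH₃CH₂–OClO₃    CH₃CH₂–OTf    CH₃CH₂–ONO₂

Same R in every case — rank the leaving groups.
The more stable X⁻ (or X) is on its own — i.e. the weaker a base it is — the better a leaving group it makes.
CH₃CH₂–OTf loses OTf⁻: pKₐ(CF₃SO₃H (triflic acid)) ≈ -14
CH₃CH₂–OClO₃ loses ClO₄⁻: pKₐ(HClO₄) ≈ -10
CH₃CH₂–ONO₂ loses NO₃⁻: pKₐ(HNO₃) ≈ -1.3
CH₃CH₂–OPO(OH)₂ loses H₂PO₄⁻: pKₐ(H₃PO₄) ≈ 2.1
CH₃CH₂–OAc loses AcO⁻: pKₐ(CH₃COOH) ≈ 4.8

CH₃CH₂–OTf > CH₃CH₂–OClO₃ > CH₃CH₂–ONO₂ > CH₃CH₂–OPO(OH)₂ > CH₃CH₂–OAc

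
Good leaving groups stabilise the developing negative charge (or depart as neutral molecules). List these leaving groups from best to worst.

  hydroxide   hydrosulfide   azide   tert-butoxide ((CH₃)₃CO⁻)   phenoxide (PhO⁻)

azide > hydrosulfide > phenoxide (PhO⁻) > hydroxide > tert-butoxide ((CH₃)₃CO⁻)

The more stable X⁻ (or X) is on its own — i.e. the weaker a base it is — the better a leaving group it makes.
azide: pKₐ(HN₃) ≈ 4.7 — linear, resonance-stabilised
hydrosulfide: pKₐ(H₂S) ≈ 7 — larger and more polarisable than the oxygen analogue
phenoxide (PhO⁻): pKₐ(C₆H₅OH (phenol)) ≈ 10 — resonance into the ring helps, but still a poor LG
hydroxide: pKₐ(H₂O) ≈ 15.7 — strong base; essentially never leaves without prior activation
tert-butoxide ((CH₃)₃CO⁻): pKₐ(t-BuOH) ≈ 18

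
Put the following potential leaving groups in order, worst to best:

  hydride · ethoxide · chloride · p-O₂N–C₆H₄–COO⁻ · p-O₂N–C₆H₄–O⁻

hydride < ethoxide < p-O₂N–C₆H₄–O⁻ < p-O₂N–C₆H₄–COO⁻ < chloride

Rank by basicity of the departing species: weakest base leaves most easily.
chloride: pKₐ(HCl) ≈ -7
p-O₂N–C₆H₄–COO⁻: pKₐ(p-nitrobenzoic acid) ≈ 3.4
p-O₂N–C₆H₄–O⁻: pKₐ(p-nitrophenol) ≈ 7.2
ethoxide: pKₐ(CH₃CH₂OH) ≈ 16
hydride: pKₐ(H₂) ≈ 36
The question asks for worst first, so the sequence is read in increasing leaving-group ability.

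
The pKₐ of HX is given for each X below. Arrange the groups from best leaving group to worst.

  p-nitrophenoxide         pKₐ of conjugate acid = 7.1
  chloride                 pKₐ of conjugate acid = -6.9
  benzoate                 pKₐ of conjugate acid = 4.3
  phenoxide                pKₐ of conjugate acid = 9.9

Lower conjugate-acid pKₐ ⇒ weaker base ⇒ better leaving group.
Sorting by the given values: chloride (-6.9), benzoate (4.3), p-nitrophenoxide (7.1), phenoxide (9.9).

chloride > benzoate > p-nitrophenoxide > phenoxide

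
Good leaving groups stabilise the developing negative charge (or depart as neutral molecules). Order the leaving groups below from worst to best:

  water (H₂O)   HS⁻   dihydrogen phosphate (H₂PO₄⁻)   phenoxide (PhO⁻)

The more stable X⁻ (or X) is on its own — i.e. the weaker a base it is — the better a leaving group it makes.
water (H₂O): pKₐ(H₃O⁺) ≈ -1.7 — neutral; leaves from a protonated alcohol (R–OH₂⁺)
dihydrogen phosphate (H₂PO₄⁻): pKₐ(H₃PO₄) ≈ 2.1
HS⁻: pKₐ(H₂S) ≈ 7 — larger and more polarisable than the oxygen analogue
phenoxide (PhO⁻): pKₐ(C₆H₅OH (phenol)) ≈ 10
Listed from poorest to best leaving group as asked.

phenoxide (PhO⁻) < HS⁻ < dihydrogen phosphate (H₂PO₄⁻) < water (H₂O)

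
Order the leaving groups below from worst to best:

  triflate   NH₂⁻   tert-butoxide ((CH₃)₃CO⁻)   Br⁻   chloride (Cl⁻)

Rank by basicity of the departing species: weakest base leaves most easily.
triflate: pKₐ(CF₃SO₃H (triflic acid)) ≈ -14 — charge spread over three oxygens and a CF₃ group; the premier leaving group in synthesis
Br⁻: pKₐ(HBr) ≈ -9
chloride (Cl⁻): pKₐ(HCl) ≈ -7
tert-butoxide ((CH₃)₃CO⁻): pKₐ(t-BuOH) ≈ 18 — bulky, strongly basic alkoxide
NH₂⁻: pKₐ(NH₃) ≈ 38
The question asks for worst first, so the sequence is read in increasing leaving-group ability.

NH₂⁻ < tert-butoxide ((CH₃)₃CO⁻) < chloride (Cl⁻) < Br⁻ < triflate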